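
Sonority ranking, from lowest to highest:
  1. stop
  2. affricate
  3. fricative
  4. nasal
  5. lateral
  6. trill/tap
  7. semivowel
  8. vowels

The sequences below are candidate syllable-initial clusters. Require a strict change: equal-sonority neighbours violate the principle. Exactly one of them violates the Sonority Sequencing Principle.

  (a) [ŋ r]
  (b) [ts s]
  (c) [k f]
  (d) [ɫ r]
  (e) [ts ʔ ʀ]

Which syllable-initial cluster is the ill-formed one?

(a) [ŋ r]: profile 4-6 — obeys.
(b) [ts s]: profile 2-3 — obeys.
(c) [k f]: profile 1-3 — obeys.
(d) [ɫ r]: profile 5-6 — obeys.
(e) [ts ʔ ʀ]: profile 2-1-6 — violates.

e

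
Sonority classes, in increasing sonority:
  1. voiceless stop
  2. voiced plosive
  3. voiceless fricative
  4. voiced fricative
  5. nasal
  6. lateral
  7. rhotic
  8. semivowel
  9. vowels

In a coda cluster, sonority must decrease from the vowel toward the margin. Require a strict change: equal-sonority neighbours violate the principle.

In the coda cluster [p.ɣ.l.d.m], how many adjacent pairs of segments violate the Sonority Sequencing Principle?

3

/p/ is a voiceless stop (sonority 1).
/ɣ/ is a voiced fricative (sonority 4).
/l/ is a lateral (sonority 6).
/d/ is a voiced plosive (sonority 2).
/m/ is a nasal (sonority 5).
/p/→/ɣ/: 1→4 (does not fall) — violation.
/ɣ/→/l/: 4→6 (does not fall) — violation.
/l/→/d/: 6→2 (falls) — ok.
/d/→/m/: 2→5 (does not fall) — violation.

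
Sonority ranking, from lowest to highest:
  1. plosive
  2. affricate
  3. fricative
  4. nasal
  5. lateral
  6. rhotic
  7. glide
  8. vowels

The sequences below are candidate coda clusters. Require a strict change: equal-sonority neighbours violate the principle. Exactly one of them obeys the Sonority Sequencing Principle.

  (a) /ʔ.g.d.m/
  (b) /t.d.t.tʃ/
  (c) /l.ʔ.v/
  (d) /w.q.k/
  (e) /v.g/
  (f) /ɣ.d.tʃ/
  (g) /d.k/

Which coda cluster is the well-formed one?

(a) sonority 1-1-1-4: ill-formed.
(b) sonority 1-1-1-2: ill-formed.
(c) sonority 5-1-3: ill-formed.
(d) sonority 7-1-1: ill-formed.
(e) sonority 3-1: well-formed.
(f) sonority 3-1-2: ill-formed.
(g) sonority 1-1: ill-formed.

e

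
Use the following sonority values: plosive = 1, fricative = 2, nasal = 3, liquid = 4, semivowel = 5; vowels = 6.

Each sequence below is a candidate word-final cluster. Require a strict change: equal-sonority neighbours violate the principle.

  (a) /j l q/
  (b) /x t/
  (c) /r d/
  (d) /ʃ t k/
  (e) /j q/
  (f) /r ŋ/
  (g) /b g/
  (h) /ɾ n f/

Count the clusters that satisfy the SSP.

6

(a) 5-4-1 → obeys
(b) 2-1 → obeys
(c) 4-1 → obeys
(d) 2-1-1 → violates
(e) 5-1 → obeys
(f) 4-3 → obeys
(g) 1-1 → violates
(h) 4-3-2 → obeys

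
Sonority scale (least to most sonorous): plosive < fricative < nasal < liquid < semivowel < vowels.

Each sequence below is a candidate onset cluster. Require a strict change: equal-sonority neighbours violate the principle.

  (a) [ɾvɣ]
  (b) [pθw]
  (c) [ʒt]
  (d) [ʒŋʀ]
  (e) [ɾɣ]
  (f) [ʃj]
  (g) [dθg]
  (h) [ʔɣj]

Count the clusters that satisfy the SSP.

(a) sonority 4-2-2: ill-formed.
(b) sonority 1-2-5: well-formed.
(c) sonority 2-1: ill-formed.
(d) sonority 2-3-4: well-formed.
(e) sonority 4-2: ill-formed.
(f) sonority 2-5: well-formed.
(g) sonority 1-2-1: ill-formed.
(h) sonority 1-2-5: well-formed.

4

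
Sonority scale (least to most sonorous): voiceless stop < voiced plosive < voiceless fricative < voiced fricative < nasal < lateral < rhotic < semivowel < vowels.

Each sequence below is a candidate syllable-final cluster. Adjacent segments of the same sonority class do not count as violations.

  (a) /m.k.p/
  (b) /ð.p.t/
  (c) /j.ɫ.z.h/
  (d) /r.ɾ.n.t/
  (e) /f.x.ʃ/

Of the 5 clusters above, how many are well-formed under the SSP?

(a) sonority 5-1-1: well-formed.
(b) sonority 4-1-1: well-formed.
(c) sonority 8-6-4-3: well-formed.
(d) sonority 7-7-5-1: well-formed.
(e) sonority 3-3-3: well-formed.

5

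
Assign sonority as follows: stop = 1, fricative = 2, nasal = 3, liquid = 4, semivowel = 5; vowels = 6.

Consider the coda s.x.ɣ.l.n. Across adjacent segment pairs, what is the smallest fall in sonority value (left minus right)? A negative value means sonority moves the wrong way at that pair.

/s/ is a fricative (sonority 2).
/x/ is a fricative (sonority 2).
/ɣ/ is a fricative (sonority 2).
/l/ is a liquid (sonority 4).
/n/ is a nasal (sonority 3).
/s/→/x/: change +0.
/x/→/ɣ/: change +0.
/ɣ/→/l/: change -2.
/l/→/n/: change +1.
Minimum = -2.

-2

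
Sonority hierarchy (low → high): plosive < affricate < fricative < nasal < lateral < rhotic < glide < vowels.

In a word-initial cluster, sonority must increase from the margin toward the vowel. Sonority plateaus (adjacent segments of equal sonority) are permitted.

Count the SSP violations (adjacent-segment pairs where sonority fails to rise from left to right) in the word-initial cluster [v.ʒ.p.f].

1

/v/ is a fricative (sonority 3).
/ʒ/ is a fricative (sonority 3).
/p/ is a plosive (sonority 1).
/f/ is a fricative (sonority 3).
/v/→/ʒ/: 3→3 (plateau, allowed) — ok.
/ʒ/→/p/: 3→1 (does not rise) — violation.
/p/→/f/: 1→3 (rises) — ok.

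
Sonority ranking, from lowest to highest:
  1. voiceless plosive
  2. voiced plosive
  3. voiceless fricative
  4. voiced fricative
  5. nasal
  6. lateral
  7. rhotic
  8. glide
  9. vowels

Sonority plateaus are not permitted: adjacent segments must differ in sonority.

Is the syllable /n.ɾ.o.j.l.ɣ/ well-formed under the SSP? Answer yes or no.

yes

Onset: /n/ is a nasal (sonority 5), /ɾ/ is a rhotic (sonority 7); then the nucleus /o/ (sonority 9).
Onset profile 5-7-9 — rises to the nucleus.
Coda: /j/ is a glide (sonority 8), /l/ is a lateral (sonority 6), /ɣ/ is a voiced fricative (sonority 4).
Coda profile 9-8-6-4 — falls from the nucleus.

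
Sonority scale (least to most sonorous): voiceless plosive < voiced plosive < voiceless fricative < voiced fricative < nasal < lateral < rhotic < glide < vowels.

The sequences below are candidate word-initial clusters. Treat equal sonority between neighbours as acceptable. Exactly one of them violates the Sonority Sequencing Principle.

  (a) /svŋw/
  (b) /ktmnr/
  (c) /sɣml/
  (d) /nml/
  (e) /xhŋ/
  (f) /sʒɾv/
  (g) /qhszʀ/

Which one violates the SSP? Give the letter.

(a) 3-4-5-8 → obeys
(b) 1-1-5-5-7 → obeys
(c) 3-4-5-6 → obeys
(d) 5-5-6 → obeys
(e) 3-3-5 → obeys
(f) 3-4-7-4 → violates
(g) 1-3-3-4-7 → obeys

f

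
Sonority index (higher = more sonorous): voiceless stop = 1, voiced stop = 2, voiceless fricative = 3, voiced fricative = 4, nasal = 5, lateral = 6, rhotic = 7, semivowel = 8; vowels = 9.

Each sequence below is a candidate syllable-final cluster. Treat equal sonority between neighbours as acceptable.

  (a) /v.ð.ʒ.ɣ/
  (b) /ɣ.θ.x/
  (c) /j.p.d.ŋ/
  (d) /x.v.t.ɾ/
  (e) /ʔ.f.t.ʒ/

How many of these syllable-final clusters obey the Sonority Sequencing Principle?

2

(a) sonority 4-4-4-4: well-formed.
(b) sonority 4-3-3: well-formed.
(c) sonority 8-1-2-5: ill-formed.
(d) sonority 3-4-1-7: ill-formed.
(e) sonority 1-3-1-4: ill-formed.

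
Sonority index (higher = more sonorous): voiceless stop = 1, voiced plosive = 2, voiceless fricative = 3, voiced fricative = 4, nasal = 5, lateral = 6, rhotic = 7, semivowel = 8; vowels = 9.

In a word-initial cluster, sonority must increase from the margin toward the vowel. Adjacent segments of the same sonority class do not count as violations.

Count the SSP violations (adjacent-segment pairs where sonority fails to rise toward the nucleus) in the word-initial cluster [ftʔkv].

1

/f/: voiceless fricative = 3.
/t/: voiceless stop = 1.
/ʔ/: voiceless stop = 1.
/k/: voiceless stop = 1.
/v/: voiced fricative = 4.
/f/→/t/: 3→1 (does not rise) — violation.
/t/→/ʔ/: 1→1 (plateau, allowed) — ok.
/ʔ/→/k/: 1→1 (plateau, allowed) — ok.
/k/→/v/: 1→4 (rises) — ok.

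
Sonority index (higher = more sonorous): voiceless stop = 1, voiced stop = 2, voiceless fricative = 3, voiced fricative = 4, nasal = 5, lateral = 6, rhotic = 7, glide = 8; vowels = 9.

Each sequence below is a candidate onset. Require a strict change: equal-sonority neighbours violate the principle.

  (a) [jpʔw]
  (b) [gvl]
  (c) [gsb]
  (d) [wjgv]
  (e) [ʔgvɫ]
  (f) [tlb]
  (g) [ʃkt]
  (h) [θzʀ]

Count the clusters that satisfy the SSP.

3

(a) 8-1-1-8 → violates
(b) 2-4-6 → obeys
(c) 2-3-2 → violates
(d) 8-8-2-4 → violates
(e) 1-2-4-6 → obeys
(f) 1-6-2 → violates
(g) 3-1-1 → violates
(h) 3-4-7 → obeys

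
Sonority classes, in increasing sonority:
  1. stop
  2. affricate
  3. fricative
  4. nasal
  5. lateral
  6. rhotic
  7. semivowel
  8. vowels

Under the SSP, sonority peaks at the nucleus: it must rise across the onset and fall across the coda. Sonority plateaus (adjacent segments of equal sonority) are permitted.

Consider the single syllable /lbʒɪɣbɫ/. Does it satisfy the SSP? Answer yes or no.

Onset: /l/ is a lateral (sonority 5), /b/ is a stop (sonority 1), /ʒ/ is a fricative (sonority 3); then the nucleus /ɪ/ (sonority 8).
Onset profile 5-1-3-8 — does not rise throughout.
Coda: /ɣ/ is a fricative (sonority 3), /b/ is a stop (sonority 1), /ɫ/ is a lateral (sonority 5).
Coda profile 8-3-1-5 — does not fall throughout.

no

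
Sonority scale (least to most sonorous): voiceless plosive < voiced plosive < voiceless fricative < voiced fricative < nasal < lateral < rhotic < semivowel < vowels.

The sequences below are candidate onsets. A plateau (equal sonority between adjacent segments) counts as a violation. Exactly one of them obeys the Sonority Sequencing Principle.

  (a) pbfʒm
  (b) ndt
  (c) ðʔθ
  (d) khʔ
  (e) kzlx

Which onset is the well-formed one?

(a) sonority 1-2-3-4-5: well-formed.
(b) sonority 5-2-1: ill-formed.
(c) sonority 4-1-3: ill-formed.
(d) sonority 1-3-1: ill-formed.
(e) sonority 1-4-6-3: ill-formed.

a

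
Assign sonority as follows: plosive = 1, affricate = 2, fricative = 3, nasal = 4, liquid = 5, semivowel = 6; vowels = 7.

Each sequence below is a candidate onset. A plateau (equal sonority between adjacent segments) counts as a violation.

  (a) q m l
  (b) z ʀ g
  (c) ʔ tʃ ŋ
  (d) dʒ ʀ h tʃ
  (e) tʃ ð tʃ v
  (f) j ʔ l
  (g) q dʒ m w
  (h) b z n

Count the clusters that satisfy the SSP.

(a) sonority 1-4-5: well-formed.
(b) sonority 3-5-1: ill-formed.
(c) sonority 1-2-4: well-formed.
(d) sonority 2-5-3-2: ill-formed.
(e) sonority 2-3-2-3: ill-formed.
(f) sonority 6-1-5: ill-formed.
(g) sonority 1-2-4-6: well-formed.
(h) sonority 1-3-4: well-formed.

4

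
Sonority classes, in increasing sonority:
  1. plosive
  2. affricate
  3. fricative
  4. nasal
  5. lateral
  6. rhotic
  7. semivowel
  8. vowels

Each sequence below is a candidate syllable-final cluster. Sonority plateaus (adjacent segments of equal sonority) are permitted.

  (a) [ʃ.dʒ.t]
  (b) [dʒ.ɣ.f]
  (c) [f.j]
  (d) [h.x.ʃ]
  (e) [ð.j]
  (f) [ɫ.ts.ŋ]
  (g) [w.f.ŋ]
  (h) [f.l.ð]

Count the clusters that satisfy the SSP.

2

(a) sonority 3-2-1: well-formed.
(b) sonority 2-3-3: ill-formed.
(c) sonority 3-7: ill-formed.
(d) sonority 3-3-3: well-formed.
(e) sonority 3-7: ill-formed.
(f) sonority 5-2-4: ill-formed.
(g) sonority 7-3-4: ill-formed.
(h) sonority 3-5-3: ill-formed.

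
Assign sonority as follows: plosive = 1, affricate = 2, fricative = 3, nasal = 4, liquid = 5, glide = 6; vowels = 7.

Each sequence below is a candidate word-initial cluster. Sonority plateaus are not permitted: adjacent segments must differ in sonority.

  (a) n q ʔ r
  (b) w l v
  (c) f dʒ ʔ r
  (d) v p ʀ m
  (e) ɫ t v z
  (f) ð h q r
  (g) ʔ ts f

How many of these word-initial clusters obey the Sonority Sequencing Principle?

1

(a) n q ʔ r: profile 4-1-1-5 — violates.
(b) w l v: profile 6-5-3 — violates.
(c) f dʒ ʔ r: profile 3-2-1-5 — violates.
(d) v p ʀ m: profile 3-1-5-4 — violates.
(e) ɫ t v z: profile 5-1-3-3 — violates.
(f) ð h q r: profile 3-3-1-5 — violates.
(g) ʔ ts f: profile 1-2-3 — obeys.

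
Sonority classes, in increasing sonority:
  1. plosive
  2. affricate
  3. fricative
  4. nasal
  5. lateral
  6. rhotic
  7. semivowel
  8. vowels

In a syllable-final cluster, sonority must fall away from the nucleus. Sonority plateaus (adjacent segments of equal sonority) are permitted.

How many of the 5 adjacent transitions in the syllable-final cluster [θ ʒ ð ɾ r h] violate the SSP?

1

/θ/ — fricative, sonority 3.
/ʒ/ — fricative, sonority 3.
/ð/ — fricative, sonority 3.
/ɾ/ — rhotic, sonority 6.
/r/ — rhotic, sonority 6.
/h/ — fricative, sonority 3.
/θ/→/ʒ/: 3→3 (plateau, allowed) — ok.
/ʒ/→/ð/: 3→3 (plateau, allowed) — ok.
/ð/→/ɾ/: 3→6 (does not fall) — violation.
/ɾ/→/r/: 6→6 (plateau, allowed) — ok.
/r/→/h/: 6→3 (falls) — ok.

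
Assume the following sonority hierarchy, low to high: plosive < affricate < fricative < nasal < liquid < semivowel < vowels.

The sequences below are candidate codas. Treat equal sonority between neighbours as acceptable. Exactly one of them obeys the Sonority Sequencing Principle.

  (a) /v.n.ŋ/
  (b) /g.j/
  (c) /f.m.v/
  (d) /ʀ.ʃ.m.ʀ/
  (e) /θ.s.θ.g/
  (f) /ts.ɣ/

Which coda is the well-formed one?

(a) sonority 3-4-4: ill-formed.
(b) sonority 1-6: ill-formed.
(c) sonority 3-4-3: ill-formed.
(d) sonority 5-3-4-5: ill-formed.
(e) sonority 3-3-3-1: well-formed.
(f) sonority 2-3: ill-formed.

e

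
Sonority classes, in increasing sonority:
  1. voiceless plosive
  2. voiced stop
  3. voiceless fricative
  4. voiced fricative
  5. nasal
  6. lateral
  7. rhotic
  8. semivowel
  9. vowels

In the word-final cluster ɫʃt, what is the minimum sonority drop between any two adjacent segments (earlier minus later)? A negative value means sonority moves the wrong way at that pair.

/ɫ/: lateral = 6.
/ʃ/: voiceless fricative = 3.
/t/: voiceless plosive = 1.
/ɫ/→/ʃ/: change +3.
/ʃ/→/t/: change +2.
Minimum = 2.

2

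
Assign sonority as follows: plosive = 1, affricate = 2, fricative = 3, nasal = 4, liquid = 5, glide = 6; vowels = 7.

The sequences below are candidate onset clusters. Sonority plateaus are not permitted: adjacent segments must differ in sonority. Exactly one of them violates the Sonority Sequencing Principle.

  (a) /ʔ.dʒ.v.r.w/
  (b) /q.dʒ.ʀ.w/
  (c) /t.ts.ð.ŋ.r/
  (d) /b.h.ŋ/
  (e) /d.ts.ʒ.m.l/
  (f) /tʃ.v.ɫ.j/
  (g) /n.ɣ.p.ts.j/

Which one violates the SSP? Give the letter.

(a) sonority 1-2-3-5-6: well-formed.
(b) sonority 1-2-5-6: well-formed.
(c) sonority 1-2-3-4-5: well-formed.
(d) sonority 1-3-4: well-formed.
(e) sonority 1-2-3-4-5: well-formed.
(f) sonority 2-3-5-6: well-formed.
(g) sonority 4-3-1-2-6: ill-formed.

g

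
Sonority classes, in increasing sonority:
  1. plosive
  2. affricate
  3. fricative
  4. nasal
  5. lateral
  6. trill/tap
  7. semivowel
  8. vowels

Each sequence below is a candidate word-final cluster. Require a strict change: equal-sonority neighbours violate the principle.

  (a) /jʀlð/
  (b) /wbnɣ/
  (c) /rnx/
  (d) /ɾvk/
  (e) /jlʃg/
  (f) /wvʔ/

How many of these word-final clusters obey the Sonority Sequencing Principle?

5

(a) /jʀlð/: profile 7-6-5-3 — obeys.
(b) /wbnɣ/: profile 7-1-4-3 — violates.
(c) /rnx/: profile 6-4-3 — obeys.
(d) /ɾvk/: profile 6-3-1 — obeys.
(e) /jlʃg/: profile 7-5-3-1 — obeys.
(f) /wvʔ/: profile 7-3-1 — obeys.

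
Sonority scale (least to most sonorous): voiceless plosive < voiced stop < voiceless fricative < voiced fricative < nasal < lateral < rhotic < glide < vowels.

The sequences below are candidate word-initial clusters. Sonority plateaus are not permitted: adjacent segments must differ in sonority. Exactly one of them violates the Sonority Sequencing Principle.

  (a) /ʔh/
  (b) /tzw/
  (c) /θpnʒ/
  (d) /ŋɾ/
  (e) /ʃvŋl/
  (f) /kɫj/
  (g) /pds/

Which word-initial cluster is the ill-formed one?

(a) sonority 1-3: well-formed.
(b) sonority 1-4-8: well-formed.
(c) sonority 3-1-5-4: ill-formed.
(d) sonority 5-7: well-formed.
(e) sonority 3-4-5-6: well-formed.
(f) sonority 1-6-8: well-formed.
(g) sonority 1-2-3: well-formed.

c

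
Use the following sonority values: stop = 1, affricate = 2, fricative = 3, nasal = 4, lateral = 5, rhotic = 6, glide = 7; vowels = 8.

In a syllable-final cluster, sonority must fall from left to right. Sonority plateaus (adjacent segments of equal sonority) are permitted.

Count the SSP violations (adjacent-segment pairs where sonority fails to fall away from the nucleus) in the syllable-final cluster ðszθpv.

1

/ð/: fricative = 3.
/s/: fricative = 3.
/z/: fricative = 3.
/θ/: fricative = 3.
/p/: stop = 1.
/v/: fricative = 3.
/ð/→/s/: 3→3 (plateau, allowed) — ok.
/s/→/z/: 3→3 (plateau, allowed) — ok.
/z/→/θ/: 3→3 (plateau, allowed) — ok.
/θ/→/p/: 3→1 (falls) — ok.
/p/→/v/: 1→3 (does not fall) — violation.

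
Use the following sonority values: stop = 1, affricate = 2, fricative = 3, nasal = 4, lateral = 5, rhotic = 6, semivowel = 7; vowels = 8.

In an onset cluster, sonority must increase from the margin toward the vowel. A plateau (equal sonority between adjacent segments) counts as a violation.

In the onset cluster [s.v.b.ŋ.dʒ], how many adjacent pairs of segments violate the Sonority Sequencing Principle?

/s/: fricative = 3.
/v/: fricative = 3.
/b/: stop = 1.
/ŋ/: nasal = 4.
/dʒ/: affricate = 2.
/s/→/v/: 3→3 (plateau) — violation.
/v/→/b/: 3→1 (does not rise) — violation.
/b/→/ŋ/: 1→4 (rises) — ok.
/ŋ/→/dʒ/: 4→2 (does not rise) — violation.

3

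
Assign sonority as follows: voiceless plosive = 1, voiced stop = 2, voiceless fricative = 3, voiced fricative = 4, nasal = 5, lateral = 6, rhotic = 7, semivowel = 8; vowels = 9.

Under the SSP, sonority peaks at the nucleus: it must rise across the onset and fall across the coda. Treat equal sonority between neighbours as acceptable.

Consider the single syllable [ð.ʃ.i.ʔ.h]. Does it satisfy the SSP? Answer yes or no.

Onset: /ð/ is a voiced fricative (sonority 4), /ʃ/ is a voiceless fricative (sonority 3); then the nucleus /i/ (sonority 9).
Onset profile 4-3-9 — does not rise throughout.
Coda: /ʔ/ is a voiceless plosive (sonority 1), /h/ is a voiceless fricative (sonority 3).
Coda profile 9-1-3 — does not fall throughout.

no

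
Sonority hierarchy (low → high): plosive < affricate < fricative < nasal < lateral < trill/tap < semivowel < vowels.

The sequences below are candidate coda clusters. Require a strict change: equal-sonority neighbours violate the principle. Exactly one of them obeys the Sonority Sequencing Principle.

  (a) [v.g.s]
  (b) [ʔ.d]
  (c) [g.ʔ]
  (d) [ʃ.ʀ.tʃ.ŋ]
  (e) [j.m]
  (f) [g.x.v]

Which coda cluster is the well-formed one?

e

(a) sonority 3-1-3: ill-formed.
(b) sonority 1-1: ill-formed.
(c) sonority 1-1: ill-formed.
(d) sonority 3-6-2-4: ill-formed.
(e) sonority 7-4: well-formed.
(f) sonority 1-3-3: ill-formed.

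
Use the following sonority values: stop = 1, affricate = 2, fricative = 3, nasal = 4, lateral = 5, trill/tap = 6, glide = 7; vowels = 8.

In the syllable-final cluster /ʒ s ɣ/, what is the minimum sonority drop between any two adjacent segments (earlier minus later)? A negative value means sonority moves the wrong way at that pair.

/ʒ/: fricative = 3.
/s/: fricative = 3.
/ɣ/: fricative = 3.
/ʒ/→/s/: change +0.
/s/→/ɣ/: change +0.
Minimum = 0.

0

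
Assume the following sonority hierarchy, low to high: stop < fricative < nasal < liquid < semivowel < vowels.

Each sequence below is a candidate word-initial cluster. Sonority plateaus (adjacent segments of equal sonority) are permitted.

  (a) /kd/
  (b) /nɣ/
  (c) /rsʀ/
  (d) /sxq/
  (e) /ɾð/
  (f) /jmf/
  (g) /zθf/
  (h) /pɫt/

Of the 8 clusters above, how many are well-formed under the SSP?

(a) 1-1 → obeys
(b) 3-2 → violates
(c) 4-2-4 → violates
(d) 2-2-1 → violates
(e) 4-2 → violates
(f) 5-3-2 → violates
(g) 2-2-2 → obeys
(h) 1-4-1 → violates

2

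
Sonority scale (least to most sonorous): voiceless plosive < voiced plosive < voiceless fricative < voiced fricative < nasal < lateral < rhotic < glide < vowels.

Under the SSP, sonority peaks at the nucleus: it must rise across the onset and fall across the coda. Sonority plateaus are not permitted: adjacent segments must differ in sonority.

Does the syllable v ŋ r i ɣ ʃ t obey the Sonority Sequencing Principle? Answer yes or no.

Onset: /v/ is a voiced fricative (sonority 4), /ŋ/ is a nasal (sonority 5), /r/ is a rhotic (sonority 7); then the nucleus /i/ (sonority 9).
Onset profile 4-5-7-9 — rises to the nucleus.
Coda: /ɣ/ is a voiced fricative (sonority 4), /ʃ/ is a voiceless fricative (sonority 3), /t/ is a voiceless plosive (sonority 1).
Coda profile 9-4-3-1 — falls from the nucleus.

yes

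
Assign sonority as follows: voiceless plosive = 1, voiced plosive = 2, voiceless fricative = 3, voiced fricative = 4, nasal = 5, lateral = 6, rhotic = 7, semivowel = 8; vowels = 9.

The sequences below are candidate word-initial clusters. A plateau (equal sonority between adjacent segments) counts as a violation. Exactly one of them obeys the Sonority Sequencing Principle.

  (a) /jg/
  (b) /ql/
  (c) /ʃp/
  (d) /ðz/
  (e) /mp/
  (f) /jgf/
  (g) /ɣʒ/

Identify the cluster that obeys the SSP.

(a) sonority 8-2: ill-formed.
(b) sonority 1-6: well-formed.
(c) sonority 3-1: ill-formed.
(d) sonority 4-4: ill-formed.
(e) sonority 5-1: ill-formed.
(f) sonority 8-2-3: ill-formed.
(g) sonority 4-4: ill-formed.

b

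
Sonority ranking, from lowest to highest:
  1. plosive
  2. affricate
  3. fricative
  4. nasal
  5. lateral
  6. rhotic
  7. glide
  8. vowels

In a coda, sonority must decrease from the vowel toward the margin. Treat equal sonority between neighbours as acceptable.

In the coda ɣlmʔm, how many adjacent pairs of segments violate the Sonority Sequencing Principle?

/ɣ/ is a fricative (sonority 3).
/l/ is a lateral (sonority 5).
/m/ is a nasal (sonority 4).
/ʔ/ is a plosive (sonority 1).
/m/ is a nasal (sonority 4).
/ɣ/→/l/: 3→5 (does not fall) — violation.
/l/→/m/: 5→4 (falls) — ok.
/m/→/ʔ/: 4→1 (falls) — ok.
/ʔ/→/m/: 1→4 (does not fall) — violation.

2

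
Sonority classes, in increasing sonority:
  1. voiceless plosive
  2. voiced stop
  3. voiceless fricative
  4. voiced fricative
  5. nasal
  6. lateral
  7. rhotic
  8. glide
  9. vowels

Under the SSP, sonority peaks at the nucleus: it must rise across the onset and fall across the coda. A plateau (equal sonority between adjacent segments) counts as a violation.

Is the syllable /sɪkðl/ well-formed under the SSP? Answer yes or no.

Onset: /s/ is a voiceless fricative (sonority 3); then the nucleus /ɪ/ (sonority 9).
Onset profile 3-9 — rises to the nucleus.
Coda: /k/ is a voiceless plosive (sonority 1), /ð/ is a voiced fricative (sonority 4), /l/ is a lateral (sonority 6).
Coda profile 9-1-4-6 — does not strictly fall throughout.

no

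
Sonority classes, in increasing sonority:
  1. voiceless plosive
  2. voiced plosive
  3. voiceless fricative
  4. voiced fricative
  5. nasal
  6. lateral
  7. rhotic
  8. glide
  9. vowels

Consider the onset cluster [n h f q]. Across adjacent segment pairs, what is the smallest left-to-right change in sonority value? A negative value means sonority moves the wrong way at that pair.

/n/: nasal = 5.
/h/: voiceless fricative = 3.
/f/: voiceless fricative = 3.
/q/: voiceless plosive = 1.
/n/→/h/: change -2.
/h/→/f/: change +0.
/f/→/q/: change -2.
Minimum = -2.

-2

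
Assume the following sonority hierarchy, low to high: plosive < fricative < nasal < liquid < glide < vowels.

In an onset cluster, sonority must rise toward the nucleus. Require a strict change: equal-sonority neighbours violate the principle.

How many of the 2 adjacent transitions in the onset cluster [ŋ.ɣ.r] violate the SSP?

/ŋ/ — nasal, sonority 3.
/ɣ/ — fricative, sonority 2.
/r/ — liquid, sonority 4.
/ŋ/→/ɣ/: 3→2 (does not rise) — violation.
/ɣ/→/r/: 2→4 (rises) — ok.

1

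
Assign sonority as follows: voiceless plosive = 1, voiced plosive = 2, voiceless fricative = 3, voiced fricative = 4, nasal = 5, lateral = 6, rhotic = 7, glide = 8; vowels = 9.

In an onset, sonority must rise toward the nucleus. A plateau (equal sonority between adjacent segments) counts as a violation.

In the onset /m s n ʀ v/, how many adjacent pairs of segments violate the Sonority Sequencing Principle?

2

/m/: nasal = 5.
/s/: voiceless fricative = 3.
/n/: nasal = 5.
/ʀ/: rhotic = 7.
/v/: voiced fricative = 4.
/m/→/s/: 5→3 (does not rise) — violation.
/s/→/n/: 3→5 (rises) — ok.
/n/→/ʀ/: 5→7 (rises) — ok.
/ʀ/→/v/: 7→4 (does not rise) — violation.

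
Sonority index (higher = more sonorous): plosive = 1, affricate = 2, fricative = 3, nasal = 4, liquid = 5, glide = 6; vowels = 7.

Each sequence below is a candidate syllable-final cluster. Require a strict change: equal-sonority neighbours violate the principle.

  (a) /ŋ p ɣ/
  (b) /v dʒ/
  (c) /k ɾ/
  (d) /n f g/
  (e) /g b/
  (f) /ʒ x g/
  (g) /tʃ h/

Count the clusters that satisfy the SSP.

2

(a) /ŋ p ɣ/: profile 4-1-3 — violates.
(b) /v dʒ/: profile 3-2 — obeys.
(c) /k ɾ/: profile 1-5 — violates.
(d) /n f g/: profile 4-3-1 — obeys.
(e) /g b/: profile 1-1 — violates.
(f) /ʒ x g/: profile 3-3-1 — violates.
(g) /tʃ h/: profile 2-3 — violates.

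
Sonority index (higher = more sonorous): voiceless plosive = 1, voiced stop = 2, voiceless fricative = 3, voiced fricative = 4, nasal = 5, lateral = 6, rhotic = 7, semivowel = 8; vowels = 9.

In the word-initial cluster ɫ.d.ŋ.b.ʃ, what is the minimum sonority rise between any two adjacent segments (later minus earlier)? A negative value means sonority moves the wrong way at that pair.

-4

/ɫ/ — lateral, sonority 6.
/d/ — voiced stop, sonority 2.
/ŋ/ — nasal, sonority 5.
/b/ — voiced stop, sonority 2.
/ʃ/ — voiceless fricative, sonority 3.
/ɫ/→/d/: change -4.
/d/→/ŋ/: change +3.
/ŋ/→/b/: change -3.
/b/→/ʃ/: change +1.
Minimum = -4.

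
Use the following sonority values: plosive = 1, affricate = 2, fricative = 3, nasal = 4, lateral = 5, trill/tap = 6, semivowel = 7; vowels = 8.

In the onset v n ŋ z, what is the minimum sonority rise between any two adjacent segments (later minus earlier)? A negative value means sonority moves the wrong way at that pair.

/v/ — fricative, sonority 3.
/n/ — nasal, sonority 4.
/ŋ/ — nasal, sonority 4.
/z/ — fricative, sonority 3.
/v/→/n/: change +1.
/n/→/ŋ/: change +0.
/ŋ/→/z/: change -1.
Minimum = -1.

-1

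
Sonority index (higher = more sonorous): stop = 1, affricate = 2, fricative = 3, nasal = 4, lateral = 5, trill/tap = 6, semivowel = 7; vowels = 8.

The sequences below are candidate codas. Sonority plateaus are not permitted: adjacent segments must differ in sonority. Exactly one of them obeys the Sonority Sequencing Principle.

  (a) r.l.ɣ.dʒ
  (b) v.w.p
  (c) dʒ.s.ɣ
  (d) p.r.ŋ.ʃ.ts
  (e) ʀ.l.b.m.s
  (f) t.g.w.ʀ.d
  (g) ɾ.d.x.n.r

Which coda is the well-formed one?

(a) 6-5-3-2 → obeys
(b) 3-7-1 → violates
(c) 2-3-3 → violates
(d) 1-6-4-3-2 → violates
(e) 6-5-1-4-3 → violates
(f) 1-1-7-6-1 → violates
(g) 6-1-3-4-6 → violates

a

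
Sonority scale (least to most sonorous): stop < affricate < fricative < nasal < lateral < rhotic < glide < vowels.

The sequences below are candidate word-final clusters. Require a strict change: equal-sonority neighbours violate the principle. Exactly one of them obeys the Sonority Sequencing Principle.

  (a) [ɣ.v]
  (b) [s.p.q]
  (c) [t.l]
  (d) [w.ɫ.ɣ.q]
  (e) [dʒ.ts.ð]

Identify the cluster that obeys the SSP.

(a) 3-3 → violates
(b) 3-1-1 → violates
(c) 1-5 → violates
(d) 7-5-3-1 → obeys
(e) 2-2-3 → violates

d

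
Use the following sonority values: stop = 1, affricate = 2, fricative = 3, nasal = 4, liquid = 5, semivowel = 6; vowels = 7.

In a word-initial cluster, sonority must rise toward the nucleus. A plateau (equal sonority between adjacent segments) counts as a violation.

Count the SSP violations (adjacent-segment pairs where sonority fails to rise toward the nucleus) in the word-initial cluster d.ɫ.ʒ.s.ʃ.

/d/ — stop, sonority 1.
/ɫ/ — liquid, sonority 5.
/ʒ/ — fricative, sonority 3.
/s/ — fricative, sonority 3.
/ʃ/ — fricative, sonority 3.
/d/→/ɫ/: 1→5 (rises) — ok.
/ɫ/→/ʒ/: 5→3 (does not rise) — violation.
/ʒ/→/s/: 3→3 (plateau) — violation.
/s/→/ʃ/: 3→3 (plateau) — violation.

3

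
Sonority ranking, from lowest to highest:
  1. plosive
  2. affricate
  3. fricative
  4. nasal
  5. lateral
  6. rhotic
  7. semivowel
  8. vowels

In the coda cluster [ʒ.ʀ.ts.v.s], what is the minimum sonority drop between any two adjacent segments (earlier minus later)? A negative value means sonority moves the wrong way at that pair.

/ʒ/: fricative = 3.
/ʀ/: rhotic = 6.
/ts/: affricate = 2.
/v/: fricative = 3.
/s/: fricative = 3.
/ʒ/→/ʀ/: change -3.
/ʀ/→/ts/: change +4.
/ts/→/v/: change -1.
/v/→/s/: change +0.
Minimum = -3.

-3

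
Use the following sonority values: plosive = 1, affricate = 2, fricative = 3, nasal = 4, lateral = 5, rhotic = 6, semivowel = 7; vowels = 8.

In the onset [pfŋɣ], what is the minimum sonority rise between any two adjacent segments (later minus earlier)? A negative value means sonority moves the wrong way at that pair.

-1

/p/ — plosive, sonority 1.
/f/ — fricative, sonority 3.
/ŋ/ — nasal, sonority 4.
/ɣ/ — fricative, sonority 3.
/p/→/f/: change +2.
/f/→/ŋ/: change +1.
/ŋ/→/ɣ/: change -1.
Minimum = -1.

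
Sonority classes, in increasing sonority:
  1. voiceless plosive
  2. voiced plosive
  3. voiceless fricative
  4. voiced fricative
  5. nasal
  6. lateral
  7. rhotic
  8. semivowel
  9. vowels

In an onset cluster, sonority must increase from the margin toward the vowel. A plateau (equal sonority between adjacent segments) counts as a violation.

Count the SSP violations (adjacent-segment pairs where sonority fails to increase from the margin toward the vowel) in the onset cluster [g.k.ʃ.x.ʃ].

/g/: voiced plosive = 2.
/k/: voiceless plosive = 1.
/ʃ/: voiceless fricative = 3.
/x/: voiceless fricative = 3.
/ʃ/: voiceless fricative = 3.
/g/→/k/: 2→1 (does not rise) — violation.
/k/→/ʃ/: 1→3 (rises) — ok.
/ʃ/→/x/: 3→3 (plateau) — violation.
/x/→/ʃ/: 3→3 (plateau) — violation.

3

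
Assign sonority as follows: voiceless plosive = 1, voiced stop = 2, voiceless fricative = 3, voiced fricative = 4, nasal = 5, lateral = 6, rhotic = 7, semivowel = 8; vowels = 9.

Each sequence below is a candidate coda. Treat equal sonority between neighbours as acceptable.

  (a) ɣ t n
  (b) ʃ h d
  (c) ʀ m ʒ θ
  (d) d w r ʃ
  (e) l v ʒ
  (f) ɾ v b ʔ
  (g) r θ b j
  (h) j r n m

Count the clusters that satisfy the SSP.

5

(a) 4-1-5 → violates
(b) 3-3-2 → obeys
(c) 7-5-4-3 → obeys
(d) 2-8-7-3 → violates
(e) 6-4-4 → obeys
(f) 7-4-2-1 → obeys
(g) 7-3-2-8 → violates
(h) 8-7-5-5 → obeys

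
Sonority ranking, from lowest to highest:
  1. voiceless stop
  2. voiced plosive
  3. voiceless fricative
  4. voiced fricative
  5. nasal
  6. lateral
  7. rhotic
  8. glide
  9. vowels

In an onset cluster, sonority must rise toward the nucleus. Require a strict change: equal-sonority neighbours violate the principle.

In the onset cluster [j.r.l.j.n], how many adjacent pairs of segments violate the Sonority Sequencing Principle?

3

/j/ — glide, sonority 8.
/r/ — rhotic, sonority 7.
/l/ — lateral, sonority 6.
/j/ — glide, sonority 8.
/n/ — nasal, sonority 5.
/j/→/r/: 8→7 (does not rise) — violation.
/r/→/l/: 7→6 (does not rise) — violation.
/l/→/j/: 6→8 (rises) — ok.
/j/→/n/: 8→5 (does not rise) — violation.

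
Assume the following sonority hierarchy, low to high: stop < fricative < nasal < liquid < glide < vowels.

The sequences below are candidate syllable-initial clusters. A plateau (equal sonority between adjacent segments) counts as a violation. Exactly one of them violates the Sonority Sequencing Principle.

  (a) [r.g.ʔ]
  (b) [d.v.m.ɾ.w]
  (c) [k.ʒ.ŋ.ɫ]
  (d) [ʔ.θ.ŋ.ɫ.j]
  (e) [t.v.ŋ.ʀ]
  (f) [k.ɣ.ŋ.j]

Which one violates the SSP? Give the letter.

(a) 4-1-1 → violates
(b) 1-2-3-4-5 → obeys
(c) 1-2-3-4 → obeys
(d) 1-2-3-4-5 → obeys
(e) 1-2-3-4 → obeys
(f) 1-2-3-5 → obeys

a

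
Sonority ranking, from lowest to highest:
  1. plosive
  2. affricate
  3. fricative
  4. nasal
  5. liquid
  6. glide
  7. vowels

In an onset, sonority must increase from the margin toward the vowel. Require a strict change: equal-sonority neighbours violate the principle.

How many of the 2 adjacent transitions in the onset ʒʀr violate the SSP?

1

/ʒ/ is a fricative (sonority 3).
/ʀ/ is a liquid (sonority 5).
/r/ is a liquid (sonority 5).
/ʒ/→/ʀ/: 3→5 (rises) — ok.
/ʀ/→/r/: 5→5 (plateau) — violation.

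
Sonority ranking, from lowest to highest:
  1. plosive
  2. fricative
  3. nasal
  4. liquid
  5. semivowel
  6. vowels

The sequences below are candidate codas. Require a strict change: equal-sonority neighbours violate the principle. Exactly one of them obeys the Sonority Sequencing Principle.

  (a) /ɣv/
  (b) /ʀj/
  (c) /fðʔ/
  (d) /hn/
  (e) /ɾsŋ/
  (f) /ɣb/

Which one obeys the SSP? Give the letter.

(a) /ɣv/: profile 2-2 — violates.
(b) /ʀj/: profile 4-5 — violates.
(c) /fðʔ/: profile 2-2-1 — violates.
(d) /hn/: profile 2-3 — violates.
(e) /ɾsŋ/: profile 4-2-3 — violates.
(f) /ɣb/: profile 2-1 — obeys.

f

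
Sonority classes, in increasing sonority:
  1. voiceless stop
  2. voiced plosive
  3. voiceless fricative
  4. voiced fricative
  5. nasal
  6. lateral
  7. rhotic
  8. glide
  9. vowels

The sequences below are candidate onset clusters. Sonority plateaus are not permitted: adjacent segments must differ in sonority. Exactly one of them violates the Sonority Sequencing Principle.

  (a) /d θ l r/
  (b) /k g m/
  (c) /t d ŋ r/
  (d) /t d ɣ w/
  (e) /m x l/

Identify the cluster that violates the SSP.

e

(a) sonority 2-3-6-7: well-formed.
(b) sonority 1-2-5: well-formed.
(c) sonority 1-2-5-7: well-formed.
(d) sonority 1-2-4-8: well-formed.
(e) sonority 5-3-6: ill-formed.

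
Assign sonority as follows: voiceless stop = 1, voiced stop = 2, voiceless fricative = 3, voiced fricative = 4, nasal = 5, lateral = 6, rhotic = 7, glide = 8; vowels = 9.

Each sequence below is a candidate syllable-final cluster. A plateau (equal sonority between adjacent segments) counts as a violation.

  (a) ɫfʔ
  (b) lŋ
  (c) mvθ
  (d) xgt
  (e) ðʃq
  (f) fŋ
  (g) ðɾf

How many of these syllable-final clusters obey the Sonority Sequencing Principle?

(a) sonority 6-3-1: well-formed.
(b) sonority 6-5: well-formed.
(c) sonority 5-4-3: well-formed.
(d) sonority 3-2-1: well-formed.
(e) sonority 4-3-1: well-formed.
(f) sonority 3-5: ill-formed.
(g) sonority 4-7-3: ill-formed.

5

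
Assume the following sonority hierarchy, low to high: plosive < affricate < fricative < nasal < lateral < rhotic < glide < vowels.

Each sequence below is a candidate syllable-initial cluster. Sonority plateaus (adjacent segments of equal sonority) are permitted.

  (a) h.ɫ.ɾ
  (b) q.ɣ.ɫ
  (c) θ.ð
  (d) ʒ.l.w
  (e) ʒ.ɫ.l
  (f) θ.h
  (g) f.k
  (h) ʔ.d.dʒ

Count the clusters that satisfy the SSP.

(a) h.ɫ.ɾ: profile 3-5-6 — obeys.
(b) q.ɣ.ɫ: profile 1-3-5 — obeys.
(c) θ.ð: profile 3-3 — obeys.
(d) ʒ.l.w: profile 3-5-7 — obeys.
(e) ʒ.ɫ.l: profile 3-5-5 — obeys.
(f) θ.h: profile 3-3 — obeys.
(g) f.k: profile 3-1 — violates.
(h) ʔ.d.dʒ: profile 1-1-2 — obeys.

7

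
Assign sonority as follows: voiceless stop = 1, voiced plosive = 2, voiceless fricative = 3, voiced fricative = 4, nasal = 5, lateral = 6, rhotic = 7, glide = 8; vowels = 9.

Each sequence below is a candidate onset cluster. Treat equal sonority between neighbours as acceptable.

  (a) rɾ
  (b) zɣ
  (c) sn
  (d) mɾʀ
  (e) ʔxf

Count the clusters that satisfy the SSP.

(a) rɾ: profile 7-7 — obeys.
(b) zɣ: profile 4-4 — obeys.
(c) sn: profile 3-5 — obeys.
(d) mɾʀ: profile 5-7-7 — obeys.
(e) ʔxf: profile 1-3-3 — obeys.

5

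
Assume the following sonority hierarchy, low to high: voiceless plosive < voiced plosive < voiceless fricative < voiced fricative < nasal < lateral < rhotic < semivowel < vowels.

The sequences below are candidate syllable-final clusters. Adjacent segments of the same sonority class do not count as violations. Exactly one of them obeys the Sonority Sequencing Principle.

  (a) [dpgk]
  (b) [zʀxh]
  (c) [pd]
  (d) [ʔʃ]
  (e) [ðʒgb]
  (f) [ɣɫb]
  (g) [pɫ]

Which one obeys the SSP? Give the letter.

(a) [dpgk]: profile 2-1-2-1 — violates.
(b) [zʀxh]: profile 4-7-3-3 — violates.
(c) [pd]: profile 1-2 — violates.
(d) [ʔʃ]: profile 1-3 — violates.
(e) [ðʒgb]: profile 4-4-2-2 — obeys.
(f) [ɣɫb]: profile 4-6-2 — violates.
(g) [pɫ]: profile 1-6 — violates.

e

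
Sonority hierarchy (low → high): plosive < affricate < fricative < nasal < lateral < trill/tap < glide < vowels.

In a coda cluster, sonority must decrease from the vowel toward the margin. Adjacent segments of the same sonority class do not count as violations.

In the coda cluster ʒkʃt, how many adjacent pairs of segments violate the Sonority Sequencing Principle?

1

/ʒ/ — fricative, sonority 3.
/k/ — plosive, sonority 1.
/ʃ/ — fricative, sonority 3.
/t/ — plosive, sonority 1.
/ʒ/→/k/: 3→1 (falls) — ok.
/k/→/ʃ/: 1→3 (does not fall) — violation.
/ʃ/→/t/: 3→1 (falls) — ok.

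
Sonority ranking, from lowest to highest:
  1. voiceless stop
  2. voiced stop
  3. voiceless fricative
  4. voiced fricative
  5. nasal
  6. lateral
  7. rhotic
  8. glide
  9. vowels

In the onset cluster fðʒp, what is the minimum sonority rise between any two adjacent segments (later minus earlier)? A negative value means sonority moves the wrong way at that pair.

/f/: voiceless fricative = 3.
/ð/: voiced fricative = 4.
/ʒ/: voiced fricative = 4.
/p/: voiceless stop = 1.
/f/→/ð/: change +1.
/ð/→/ʒ/: change +0.
/ʒ/→/p/: change -3.
Minimum = -3.

-3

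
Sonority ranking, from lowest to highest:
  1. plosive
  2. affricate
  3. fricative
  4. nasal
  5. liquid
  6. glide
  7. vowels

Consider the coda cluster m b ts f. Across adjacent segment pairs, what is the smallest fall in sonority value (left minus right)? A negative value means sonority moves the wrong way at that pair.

/m/: nasal = 4.
/b/: plosive = 1.
/ts/: affricate = 2.
/f/: fricative = 3.
/m/→/b/: change +3.
/b/→/ts/: change -1.
/ts/→/f/: change -1.
Minimum = -1.

-1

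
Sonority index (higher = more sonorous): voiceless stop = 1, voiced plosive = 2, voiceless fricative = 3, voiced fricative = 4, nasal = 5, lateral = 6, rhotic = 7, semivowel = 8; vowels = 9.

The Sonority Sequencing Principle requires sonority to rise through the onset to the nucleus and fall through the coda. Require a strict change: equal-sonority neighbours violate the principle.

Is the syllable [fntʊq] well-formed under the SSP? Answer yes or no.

Onset: /f/ is a voiceless fricative (sonority 3), /n/ is a nasal (sonority 5), /t/ is a voiceless stop (sonority 1); then the nucleus /ʊ/ (sonority 9).
Onset profile 3-5-1-9 — does not strictly rise throughout.
Coda: /q/ is a voiceless stop (sonority 1).
Coda profile 9-1 — falls from the nucleus.

no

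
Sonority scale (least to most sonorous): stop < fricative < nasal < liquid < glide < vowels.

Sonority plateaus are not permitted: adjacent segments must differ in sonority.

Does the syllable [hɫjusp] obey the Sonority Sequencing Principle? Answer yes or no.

yes

Onset: /h/ is a fricative (sonority 2), /ɫ/ is a liquid (sonority 4), /j/ is a glide (sonority 5); then the nucleus /u/ (sonority 6).
Onset profile 2-4-5-6 — rises to the nucleus.
Coda: /s/ is a fricative (sonority 2), /p/ is a stop (sonority 1).
Coda profile 6-2-1 — falls from the nucleus.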